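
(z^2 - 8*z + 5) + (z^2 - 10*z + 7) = 2*z^2 - 18*z + 12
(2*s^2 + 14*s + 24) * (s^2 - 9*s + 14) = 2*s^4 - 4*s^3 - 74*s^2 - 20*s + 336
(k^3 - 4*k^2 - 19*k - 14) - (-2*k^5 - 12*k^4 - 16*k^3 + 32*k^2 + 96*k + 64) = 2*k^5 + 12*k^4 + 17*k^3 - 36*k^2 - 115*k - 78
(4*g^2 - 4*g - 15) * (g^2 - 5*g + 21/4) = 4*g^4 - 24*g^3 + 26*g^2 + 54*g - 315/4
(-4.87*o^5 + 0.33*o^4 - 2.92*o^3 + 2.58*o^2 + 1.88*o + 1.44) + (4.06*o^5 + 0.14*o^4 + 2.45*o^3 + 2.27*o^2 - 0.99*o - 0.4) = -0.81*o^5 + 0.47*o^4 - 0.47*o^3 + 4.85*o^2 + 0.89*o + 1.04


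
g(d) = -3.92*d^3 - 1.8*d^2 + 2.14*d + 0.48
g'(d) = -11.76*d^2 - 3.6*d + 2.14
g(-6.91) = 1193.11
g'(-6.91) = -534.50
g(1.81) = -24.79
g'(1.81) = -42.90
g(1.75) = -22.30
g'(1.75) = -40.18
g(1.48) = -13.00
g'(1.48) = -28.95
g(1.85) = -26.54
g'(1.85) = -44.77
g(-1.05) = 0.79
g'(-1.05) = -7.05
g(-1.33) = 3.67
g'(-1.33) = -13.87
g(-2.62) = 53.02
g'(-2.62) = -69.15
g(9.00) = -2983.74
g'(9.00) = -982.82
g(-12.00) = 6489.36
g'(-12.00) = -1648.10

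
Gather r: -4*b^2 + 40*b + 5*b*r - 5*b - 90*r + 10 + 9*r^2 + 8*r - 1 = -4*b^2 + 35*b + 9*r^2 + r*(5*b - 82) + 9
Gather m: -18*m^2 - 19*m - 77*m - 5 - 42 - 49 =-18*m^2 - 96*m - 96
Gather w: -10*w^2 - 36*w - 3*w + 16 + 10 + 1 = -10*w^2 - 39*w + 27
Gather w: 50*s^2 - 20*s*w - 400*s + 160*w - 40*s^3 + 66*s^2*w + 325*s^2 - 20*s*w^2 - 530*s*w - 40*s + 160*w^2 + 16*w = -40*s^3 + 375*s^2 - 440*s + w^2*(160 - 20*s) + w*(66*s^2 - 550*s + 176)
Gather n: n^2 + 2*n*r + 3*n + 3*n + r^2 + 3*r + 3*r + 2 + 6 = n^2 + n*(2*r + 6) + r^2 + 6*r + 8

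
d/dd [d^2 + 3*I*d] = 2*d + 3*I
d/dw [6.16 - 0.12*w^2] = -0.24*w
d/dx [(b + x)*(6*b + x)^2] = (6*b + x)*(8*b + 3*x)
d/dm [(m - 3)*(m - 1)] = 2*m - 4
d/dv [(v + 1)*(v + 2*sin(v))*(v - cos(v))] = (v + 1)*(v + 2*sin(v))*(sin(v) + 1) + (v + 1)*(v - cos(v))*(2*cos(v) + 1) + (v + 2*sin(v))*(v - cos(v))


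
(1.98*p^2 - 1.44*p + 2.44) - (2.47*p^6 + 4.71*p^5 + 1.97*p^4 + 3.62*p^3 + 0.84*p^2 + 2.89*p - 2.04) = -2.47*p^6 - 4.71*p^5 - 1.97*p^4 - 3.62*p^3 + 1.14*p^2 - 4.33*p + 4.48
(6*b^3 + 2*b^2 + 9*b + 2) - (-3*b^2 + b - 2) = 6*b^3 + 5*b^2 + 8*b + 4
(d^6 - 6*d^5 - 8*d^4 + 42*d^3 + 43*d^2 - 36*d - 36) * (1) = d^6 - 6*d^5 - 8*d^4 + 42*d^3 + 43*d^2 - 36*d - 36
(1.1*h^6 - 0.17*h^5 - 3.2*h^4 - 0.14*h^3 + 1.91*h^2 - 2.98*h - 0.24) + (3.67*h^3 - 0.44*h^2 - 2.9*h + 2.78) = 1.1*h^6 - 0.17*h^5 - 3.2*h^4 + 3.53*h^3 + 1.47*h^2 - 5.88*h + 2.54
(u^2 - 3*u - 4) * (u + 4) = u^3 + u^2 - 16*u - 16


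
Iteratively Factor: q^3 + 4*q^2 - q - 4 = (q + 1)*(q^2 + 3*q - 4) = (q + 1)*(q + 4)*(q - 1)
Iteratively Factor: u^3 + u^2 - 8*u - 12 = (u + 2)*(u^2 - u - 6) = (u - 3)*(u + 2)*(u + 2)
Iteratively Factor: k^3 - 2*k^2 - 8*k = (k + 2)*(k^2 - 4*k) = (k - 4)*(k + 2)*(k)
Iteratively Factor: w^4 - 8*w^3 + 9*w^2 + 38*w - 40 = (w - 4)*(w^3 - 4*w^2 - 7*w + 10) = (w - 4)*(w + 2)*(w^2 - 6*w + 5) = (w - 5)*(w - 4)*(w + 2)*(w - 1)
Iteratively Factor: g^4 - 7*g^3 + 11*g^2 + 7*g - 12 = (g - 1)*(g^3 - 6*g^2 + 5*g + 12) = (g - 4)*(g - 1)*(g^2 - 2*g - 3) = (g - 4)*(g - 3)*(g - 1)*(g + 1)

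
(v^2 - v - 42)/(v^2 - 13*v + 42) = (v + 6)/(v - 6)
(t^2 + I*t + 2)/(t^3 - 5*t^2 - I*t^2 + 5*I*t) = (t + 2*I)/(t*(t - 5))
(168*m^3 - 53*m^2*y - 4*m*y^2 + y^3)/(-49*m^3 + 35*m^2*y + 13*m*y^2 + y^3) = (24*m^2 - 11*m*y + y^2)/(-7*m^2 + 6*m*y + y^2)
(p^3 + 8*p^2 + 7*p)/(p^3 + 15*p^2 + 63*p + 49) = p/(p + 7)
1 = 1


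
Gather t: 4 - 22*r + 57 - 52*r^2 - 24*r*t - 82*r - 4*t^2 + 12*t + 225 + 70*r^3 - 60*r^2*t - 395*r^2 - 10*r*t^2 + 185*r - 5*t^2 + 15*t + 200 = 70*r^3 - 447*r^2 + 81*r + t^2*(-10*r - 9) + t*(-60*r^2 - 24*r + 27) + 486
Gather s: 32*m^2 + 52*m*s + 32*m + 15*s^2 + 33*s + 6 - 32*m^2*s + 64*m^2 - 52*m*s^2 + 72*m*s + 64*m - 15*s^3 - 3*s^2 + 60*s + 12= 96*m^2 + 96*m - 15*s^3 + s^2*(12 - 52*m) + s*(-32*m^2 + 124*m + 93) + 18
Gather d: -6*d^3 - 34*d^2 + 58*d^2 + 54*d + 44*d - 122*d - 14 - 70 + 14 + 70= -6*d^3 + 24*d^2 - 24*d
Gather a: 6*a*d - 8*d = 6*a*d - 8*d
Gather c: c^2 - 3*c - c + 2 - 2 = c^2 - 4*c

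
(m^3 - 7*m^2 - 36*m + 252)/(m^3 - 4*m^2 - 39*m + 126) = (m - 6)/(m - 3)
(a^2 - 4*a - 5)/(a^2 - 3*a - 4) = (a - 5)/(a - 4)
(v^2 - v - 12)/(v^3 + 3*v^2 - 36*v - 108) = (v - 4)/(v^2 - 36)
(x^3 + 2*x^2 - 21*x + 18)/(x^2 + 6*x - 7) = (x^2 + 3*x - 18)/(x + 7)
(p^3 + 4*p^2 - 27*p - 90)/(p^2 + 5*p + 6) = (p^2 + p - 30)/(p + 2)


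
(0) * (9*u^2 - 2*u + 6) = 0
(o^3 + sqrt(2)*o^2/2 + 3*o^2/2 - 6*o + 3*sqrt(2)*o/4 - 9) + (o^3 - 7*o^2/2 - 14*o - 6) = 2*o^3 - 2*o^2 + sqrt(2)*o^2/2 - 20*o + 3*sqrt(2)*o/4 - 15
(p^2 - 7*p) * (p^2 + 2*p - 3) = p^4 - 5*p^3 - 17*p^2 + 21*p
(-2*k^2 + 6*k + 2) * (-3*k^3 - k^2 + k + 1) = 6*k^5 - 16*k^4 - 14*k^3 + 2*k^2 + 8*k + 2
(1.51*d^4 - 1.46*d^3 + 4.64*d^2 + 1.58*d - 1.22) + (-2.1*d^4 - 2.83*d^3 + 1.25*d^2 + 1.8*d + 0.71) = -0.59*d^4 - 4.29*d^3 + 5.89*d^2 + 3.38*d - 0.51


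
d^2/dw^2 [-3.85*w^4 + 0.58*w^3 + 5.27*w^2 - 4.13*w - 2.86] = -46.2*w^2 + 3.48*w + 10.54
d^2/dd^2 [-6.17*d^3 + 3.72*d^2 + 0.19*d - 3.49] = 7.44 - 37.02*d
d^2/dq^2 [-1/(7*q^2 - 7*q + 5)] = 14*(7*q^2 - 7*q - 7*(2*q - 1)^2 + 5)/(7*q^2 - 7*q + 5)^3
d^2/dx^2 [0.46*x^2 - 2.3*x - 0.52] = 0.920000000000000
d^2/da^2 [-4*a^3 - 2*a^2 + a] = -24*a - 4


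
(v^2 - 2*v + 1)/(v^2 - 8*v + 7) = (v - 1)/(v - 7)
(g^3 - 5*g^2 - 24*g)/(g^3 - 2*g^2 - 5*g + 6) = g*(g^2 - 5*g - 24)/(g^3 - 2*g^2 - 5*g + 6)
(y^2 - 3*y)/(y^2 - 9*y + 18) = y/(y - 6)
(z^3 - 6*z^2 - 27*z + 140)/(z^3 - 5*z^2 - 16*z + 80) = (z^2 - 2*z - 35)/(z^2 - z - 20)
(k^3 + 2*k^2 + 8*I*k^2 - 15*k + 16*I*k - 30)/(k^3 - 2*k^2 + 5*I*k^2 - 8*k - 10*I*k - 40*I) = (k + 3*I)/(k - 4)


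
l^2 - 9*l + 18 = (l - 6)*(l - 3)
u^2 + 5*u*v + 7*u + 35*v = (u + 7)*(u + 5*v)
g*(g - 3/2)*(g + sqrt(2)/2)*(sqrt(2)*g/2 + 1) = sqrt(2)*g^4/2 - 3*sqrt(2)*g^3/4 + 3*g^3/2 - 9*g^2/4 + sqrt(2)*g^2/2 - 3*sqrt(2)*g/4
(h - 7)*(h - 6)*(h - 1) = h^3 - 14*h^2 + 55*h - 42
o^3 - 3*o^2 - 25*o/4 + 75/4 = (o - 3)*(o - 5/2)*(o + 5/2)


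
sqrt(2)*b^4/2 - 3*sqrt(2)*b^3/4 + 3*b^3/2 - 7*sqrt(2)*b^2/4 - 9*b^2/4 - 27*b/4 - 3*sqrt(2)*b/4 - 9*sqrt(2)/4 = (b - 3)*(b + 3/2)*(b + sqrt(2))*(sqrt(2)*b/2 + 1/2)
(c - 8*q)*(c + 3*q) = c^2 - 5*c*q - 24*q^2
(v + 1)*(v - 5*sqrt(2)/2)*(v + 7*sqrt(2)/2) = v^3 + v^2 + sqrt(2)*v^2 - 35*v/2 + sqrt(2)*v - 35/2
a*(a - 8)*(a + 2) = a^3 - 6*a^2 - 16*a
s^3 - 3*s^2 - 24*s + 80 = (s - 4)^2*(s + 5)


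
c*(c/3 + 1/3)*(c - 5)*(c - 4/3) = c^4/3 - 16*c^3/9 + c^2/9 + 20*c/9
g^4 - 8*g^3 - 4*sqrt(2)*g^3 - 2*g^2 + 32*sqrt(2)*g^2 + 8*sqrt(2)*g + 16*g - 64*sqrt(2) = (g - 8)*(g - 4*sqrt(2))*(g - sqrt(2))*(g + sqrt(2))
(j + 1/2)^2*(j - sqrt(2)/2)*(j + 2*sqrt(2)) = j^4 + j^3 + 3*sqrt(2)*j^3/2 - 7*j^2/4 + 3*sqrt(2)*j^2/2 - 2*j + 3*sqrt(2)*j/8 - 1/2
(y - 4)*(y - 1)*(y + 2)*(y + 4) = y^4 + y^3 - 18*y^2 - 16*y + 32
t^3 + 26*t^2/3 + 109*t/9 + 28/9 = (t + 1/3)*(t + 4/3)*(t + 7)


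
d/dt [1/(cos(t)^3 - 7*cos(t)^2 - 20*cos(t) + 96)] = (3*cos(t)^2 - 14*cos(t) - 20)*sin(t)/(cos(t)^3 - 7*cos(t)^2 - 20*cos(t) + 96)^2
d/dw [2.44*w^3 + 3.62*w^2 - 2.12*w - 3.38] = 7.32*w^2 + 7.24*w - 2.12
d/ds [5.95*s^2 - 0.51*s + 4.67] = 11.9*s - 0.51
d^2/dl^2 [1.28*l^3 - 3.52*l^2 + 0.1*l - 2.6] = 7.68*l - 7.04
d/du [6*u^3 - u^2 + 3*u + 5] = 18*u^2 - 2*u + 3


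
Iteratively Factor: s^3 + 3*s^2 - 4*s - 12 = (s - 2)*(s^2 + 5*s + 6) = (s - 2)*(s + 3)*(s + 2)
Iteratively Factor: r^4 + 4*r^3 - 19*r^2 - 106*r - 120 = (r + 2)*(r^3 + 2*r^2 - 23*r - 60) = (r + 2)*(r + 4)*(r^2 - 2*r - 15) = (r + 2)*(r + 3)*(r + 4)*(r - 5)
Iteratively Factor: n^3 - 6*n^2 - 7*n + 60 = (n - 5)*(n^2 - n - 12) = (n - 5)*(n + 3)*(n - 4)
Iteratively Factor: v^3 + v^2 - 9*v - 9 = (v + 1)*(v^2 - 9) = (v + 1)*(v + 3)*(v - 3)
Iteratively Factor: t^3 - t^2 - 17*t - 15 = (t - 5)*(t^2 + 4*t + 3) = (t - 5)*(t + 3)*(t + 1)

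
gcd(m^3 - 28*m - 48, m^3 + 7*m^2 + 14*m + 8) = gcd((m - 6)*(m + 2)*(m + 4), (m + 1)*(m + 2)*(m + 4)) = m^2 + 6*m + 8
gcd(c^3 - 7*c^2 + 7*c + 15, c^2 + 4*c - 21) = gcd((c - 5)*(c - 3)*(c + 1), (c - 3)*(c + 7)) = c - 3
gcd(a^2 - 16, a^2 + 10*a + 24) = a + 4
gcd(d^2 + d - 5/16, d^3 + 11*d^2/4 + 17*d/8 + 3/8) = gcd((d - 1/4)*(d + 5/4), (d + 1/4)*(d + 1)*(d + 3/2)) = 1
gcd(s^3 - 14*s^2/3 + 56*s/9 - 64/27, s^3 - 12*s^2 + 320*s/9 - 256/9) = s^2 - 4*s + 32/9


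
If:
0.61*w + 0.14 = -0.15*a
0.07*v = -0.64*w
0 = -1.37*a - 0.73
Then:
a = -0.53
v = 0.90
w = -0.10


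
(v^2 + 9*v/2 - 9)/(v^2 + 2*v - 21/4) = 2*(v + 6)/(2*v + 7)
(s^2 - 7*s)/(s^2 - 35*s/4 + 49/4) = 4*s/(4*s - 7)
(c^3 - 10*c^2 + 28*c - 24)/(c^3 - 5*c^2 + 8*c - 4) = (c - 6)/(c - 1)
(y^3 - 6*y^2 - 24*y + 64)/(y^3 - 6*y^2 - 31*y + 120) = (y^2 + 2*y - 8)/(y^2 + 2*y - 15)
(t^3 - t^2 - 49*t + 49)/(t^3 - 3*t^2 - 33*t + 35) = (t + 7)/(t + 5)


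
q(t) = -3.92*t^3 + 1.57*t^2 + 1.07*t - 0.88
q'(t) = -11.76*t^2 + 3.14*t + 1.07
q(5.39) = -563.34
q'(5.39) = -323.66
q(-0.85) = 1.75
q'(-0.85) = -10.10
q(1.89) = -19.71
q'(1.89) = -35.00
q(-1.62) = 18.17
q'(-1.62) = -34.88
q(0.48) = -0.44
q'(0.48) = -0.13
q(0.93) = -1.68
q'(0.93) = -6.18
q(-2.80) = 94.48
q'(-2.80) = -99.92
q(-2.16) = 43.64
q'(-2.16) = -60.58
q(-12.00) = 6986.12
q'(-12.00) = -1730.05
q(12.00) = -6535.72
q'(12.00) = -1654.69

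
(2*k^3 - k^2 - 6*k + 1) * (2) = 4*k^3 - 2*k^2 - 12*k + 2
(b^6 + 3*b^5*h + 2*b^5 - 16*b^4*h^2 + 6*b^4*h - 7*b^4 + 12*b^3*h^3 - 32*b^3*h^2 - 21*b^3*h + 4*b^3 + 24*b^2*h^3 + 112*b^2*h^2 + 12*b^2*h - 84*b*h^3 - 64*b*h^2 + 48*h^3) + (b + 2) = b^6 + 3*b^5*h + 2*b^5 - 16*b^4*h^2 + 6*b^4*h - 7*b^4 + 12*b^3*h^3 - 32*b^3*h^2 - 21*b^3*h + 4*b^3 + 24*b^2*h^3 + 112*b^2*h^2 + 12*b^2*h - 84*b*h^3 - 64*b*h^2 + b + 48*h^3 + 2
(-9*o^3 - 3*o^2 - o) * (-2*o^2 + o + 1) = 18*o^5 - 3*o^4 - 10*o^3 - 4*o^2 - o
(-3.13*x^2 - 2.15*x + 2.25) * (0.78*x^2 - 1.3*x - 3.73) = -2.4414*x^4 + 2.392*x^3 + 16.2249*x^2 + 5.0945*x - 8.3925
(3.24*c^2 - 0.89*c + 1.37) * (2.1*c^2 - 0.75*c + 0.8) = 6.804*c^4 - 4.299*c^3 + 6.1365*c^2 - 1.7395*c + 1.096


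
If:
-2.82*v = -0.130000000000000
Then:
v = 0.05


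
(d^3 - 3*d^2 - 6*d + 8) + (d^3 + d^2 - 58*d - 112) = 2*d^3 - 2*d^2 - 64*d - 104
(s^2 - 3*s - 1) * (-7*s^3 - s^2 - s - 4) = -7*s^5 + 20*s^4 + 9*s^3 + 13*s + 4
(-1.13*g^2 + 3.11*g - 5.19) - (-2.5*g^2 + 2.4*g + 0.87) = 1.37*g^2 + 0.71*g - 6.06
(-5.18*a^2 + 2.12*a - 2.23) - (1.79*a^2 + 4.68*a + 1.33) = -6.97*a^2 - 2.56*a - 3.56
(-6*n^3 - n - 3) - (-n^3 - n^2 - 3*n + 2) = -5*n^3 + n^2 + 2*n - 5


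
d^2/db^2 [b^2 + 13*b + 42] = 2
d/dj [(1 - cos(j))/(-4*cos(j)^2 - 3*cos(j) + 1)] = 2*(-4*cos(j) + cos(2*j))*sin(j)/(4*cos(j)^2 + 3*cos(j) - 1)^2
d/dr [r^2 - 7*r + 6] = 2*r - 7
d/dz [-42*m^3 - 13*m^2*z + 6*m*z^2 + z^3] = -13*m^2 + 12*m*z + 3*z^2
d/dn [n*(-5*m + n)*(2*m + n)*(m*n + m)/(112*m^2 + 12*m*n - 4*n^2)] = m*(n*(2*m + n)*(3*m - 2*n)*(5*m - n)*(n + 1) + (28*m^2 + 3*m*n - n^2)*(-n*(2*m + n)*(5*m - n) + n*(2*m + n)*(n + 1) - n*(5*m - n)*(n + 1) - (2*m + n)*(5*m - n)*(n + 1)))/(4*(28*m^2 + 3*m*n - n^2)^2)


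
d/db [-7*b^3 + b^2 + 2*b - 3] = -21*b^2 + 2*b + 2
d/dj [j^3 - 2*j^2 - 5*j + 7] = 3*j^2 - 4*j - 5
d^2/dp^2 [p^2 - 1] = 2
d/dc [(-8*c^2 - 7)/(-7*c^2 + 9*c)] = (-72*c^2 - 98*c + 63)/(c^2*(49*c^2 - 126*c + 81))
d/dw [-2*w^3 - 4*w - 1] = -6*w^2 - 4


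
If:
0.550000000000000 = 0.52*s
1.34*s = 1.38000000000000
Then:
No Solution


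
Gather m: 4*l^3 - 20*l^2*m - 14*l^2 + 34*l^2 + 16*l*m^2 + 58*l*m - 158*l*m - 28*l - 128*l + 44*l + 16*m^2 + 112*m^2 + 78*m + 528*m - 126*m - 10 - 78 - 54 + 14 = 4*l^3 + 20*l^2 - 112*l + m^2*(16*l + 128) + m*(-20*l^2 - 100*l + 480) - 128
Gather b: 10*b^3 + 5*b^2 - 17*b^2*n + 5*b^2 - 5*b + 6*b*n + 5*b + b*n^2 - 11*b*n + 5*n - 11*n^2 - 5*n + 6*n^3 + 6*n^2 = 10*b^3 + b^2*(10 - 17*n) + b*(n^2 - 5*n) + 6*n^3 - 5*n^2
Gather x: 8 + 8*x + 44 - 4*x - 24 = 4*x + 28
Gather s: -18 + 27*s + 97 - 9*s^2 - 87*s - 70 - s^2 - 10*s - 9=-10*s^2 - 70*s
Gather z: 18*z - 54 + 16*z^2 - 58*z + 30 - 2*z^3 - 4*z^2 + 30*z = -2*z^3 + 12*z^2 - 10*z - 24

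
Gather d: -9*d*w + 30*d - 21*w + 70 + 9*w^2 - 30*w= d*(30 - 9*w) + 9*w^2 - 51*w + 70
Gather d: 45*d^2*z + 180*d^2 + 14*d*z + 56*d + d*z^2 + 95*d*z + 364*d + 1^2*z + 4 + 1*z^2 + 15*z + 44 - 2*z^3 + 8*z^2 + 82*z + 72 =d^2*(45*z + 180) + d*(z^2 + 109*z + 420) - 2*z^3 + 9*z^2 + 98*z + 120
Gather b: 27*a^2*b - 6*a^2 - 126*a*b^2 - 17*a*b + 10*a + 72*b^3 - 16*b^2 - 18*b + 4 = -6*a^2 + 10*a + 72*b^3 + b^2*(-126*a - 16) + b*(27*a^2 - 17*a - 18) + 4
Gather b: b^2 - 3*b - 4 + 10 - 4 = b^2 - 3*b + 2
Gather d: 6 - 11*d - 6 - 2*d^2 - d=-2*d^2 - 12*d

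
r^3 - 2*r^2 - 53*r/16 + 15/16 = (r - 3)*(r - 1/4)*(r + 5/4)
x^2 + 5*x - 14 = (x - 2)*(x + 7)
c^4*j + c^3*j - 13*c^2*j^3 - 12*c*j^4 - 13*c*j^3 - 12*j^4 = (c - 4*j)*(c + j)*(c + 3*j)*(c*j + j)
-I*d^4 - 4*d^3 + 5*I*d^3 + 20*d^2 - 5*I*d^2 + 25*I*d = d*(d - 5)*(d - 5*I)*(-I*d + 1)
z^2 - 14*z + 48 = (z - 8)*(z - 6)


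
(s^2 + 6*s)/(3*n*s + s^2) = (s + 6)/(3*n + s)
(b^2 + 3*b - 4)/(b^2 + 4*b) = (b - 1)/b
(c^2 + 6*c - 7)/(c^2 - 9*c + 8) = (c + 7)/(c - 8)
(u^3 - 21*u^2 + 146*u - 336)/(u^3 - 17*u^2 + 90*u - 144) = (u - 7)/(u - 3)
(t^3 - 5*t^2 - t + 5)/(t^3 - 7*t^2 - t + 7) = (t - 5)/(t - 7)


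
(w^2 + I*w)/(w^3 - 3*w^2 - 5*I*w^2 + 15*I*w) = (w + I)/(w^2 - 3*w - 5*I*w + 15*I)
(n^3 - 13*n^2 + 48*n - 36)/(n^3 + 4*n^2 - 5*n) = (n^2 - 12*n + 36)/(n*(n + 5))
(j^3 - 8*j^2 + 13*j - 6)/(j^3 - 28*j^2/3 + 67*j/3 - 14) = 3*(j - 1)/(3*j - 7)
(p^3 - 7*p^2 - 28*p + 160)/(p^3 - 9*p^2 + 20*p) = (p^2 - 3*p - 40)/(p*(p - 5))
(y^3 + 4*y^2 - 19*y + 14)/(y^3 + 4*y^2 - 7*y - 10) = (y^2 + 6*y - 7)/(y^2 + 6*y + 5)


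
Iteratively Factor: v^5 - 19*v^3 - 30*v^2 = (v)*(v^4 - 19*v^2 - 30*v) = v^2*(v^3 - 19*v - 30) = v^2*(v + 3)*(v^2 - 3*v - 10) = v^2*(v - 5)*(v + 3)*(v + 2)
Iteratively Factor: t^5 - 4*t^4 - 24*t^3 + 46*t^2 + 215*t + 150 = (t + 3)*(t^4 - 7*t^3 - 3*t^2 + 55*t + 50) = (t + 2)*(t + 3)*(t^3 - 9*t^2 + 15*t + 25) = (t + 1)*(t + 2)*(t + 3)*(t^2 - 10*t + 25) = (t - 5)*(t + 1)*(t + 2)*(t + 3)*(t - 5)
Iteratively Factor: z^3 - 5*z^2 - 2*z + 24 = (z - 3)*(z^2 - 2*z - 8) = (z - 4)*(z - 3)*(z + 2)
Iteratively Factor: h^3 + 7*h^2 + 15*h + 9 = (h + 3)*(h^2 + 4*h + 3) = (h + 3)^2*(h + 1)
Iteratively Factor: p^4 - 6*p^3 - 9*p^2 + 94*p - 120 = (p - 2)*(p^3 - 4*p^2 - 17*p + 60) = (p - 5)*(p - 2)*(p^2 + p - 12) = (p - 5)*(p - 3)*(p - 2)*(p + 4)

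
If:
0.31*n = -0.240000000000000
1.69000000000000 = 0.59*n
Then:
No Solution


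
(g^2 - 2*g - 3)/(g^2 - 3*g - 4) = (g - 3)/(g - 4)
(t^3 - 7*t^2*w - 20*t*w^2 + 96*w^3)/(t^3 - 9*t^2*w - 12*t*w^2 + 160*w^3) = (t - 3*w)/(t - 5*w)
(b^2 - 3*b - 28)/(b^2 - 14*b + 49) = (b + 4)/(b - 7)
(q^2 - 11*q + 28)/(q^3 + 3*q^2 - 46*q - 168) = (q - 4)/(q^2 + 10*q + 24)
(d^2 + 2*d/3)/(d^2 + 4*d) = (d + 2/3)/(d + 4)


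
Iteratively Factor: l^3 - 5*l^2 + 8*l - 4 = (l - 1)*(l^2 - 4*l + 4) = (l - 2)*(l - 1)*(l - 2)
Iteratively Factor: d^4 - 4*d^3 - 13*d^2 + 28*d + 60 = (d + 2)*(d^3 - 6*d^2 - d + 30) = (d + 2)^2*(d^2 - 8*d + 15) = (d - 5)*(d + 2)^2*(d - 3)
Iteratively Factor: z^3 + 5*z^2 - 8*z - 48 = (z + 4)*(z^2 + z - 12) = (z + 4)^2*(z - 3)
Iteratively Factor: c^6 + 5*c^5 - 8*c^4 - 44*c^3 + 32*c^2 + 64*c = (c + 1)*(c^5 + 4*c^4 - 12*c^3 - 32*c^2 + 64*c) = (c - 2)*(c + 1)*(c^4 + 6*c^3 - 32*c) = (c - 2)*(c + 1)*(c + 4)*(c^3 + 2*c^2 - 8*c) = c*(c - 2)*(c + 1)*(c + 4)*(c^2 + 2*c - 8) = c*(c - 2)*(c + 1)*(c + 4)^2*(c - 2)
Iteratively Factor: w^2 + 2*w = (w + 2)*(w)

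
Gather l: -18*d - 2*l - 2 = -18*d - 2*l - 2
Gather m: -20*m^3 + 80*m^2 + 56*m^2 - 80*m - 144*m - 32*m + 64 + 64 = -20*m^3 + 136*m^2 - 256*m + 128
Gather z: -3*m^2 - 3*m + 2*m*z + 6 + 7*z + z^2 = -3*m^2 - 3*m + z^2 + z*(2*m + 7) + 6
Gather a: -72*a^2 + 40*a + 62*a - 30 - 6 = -72*a^2 + 102*a - 36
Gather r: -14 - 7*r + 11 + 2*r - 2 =-5*r - 5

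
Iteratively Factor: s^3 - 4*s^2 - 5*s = (s + 1)*(s^2 - 5*s) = (s - 5)*(s + 1)*(s)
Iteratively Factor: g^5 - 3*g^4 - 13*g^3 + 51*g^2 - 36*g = (g - 3)*(g^4 - 13*g^2 + 12*g) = (g - 3)*(g - 1)*(g^3 + g^2 - 12*g) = g*(g - 3)*(g - 1)*(g^2 + g - 12) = g*(g - 3)^2*(g - 1)*(g + 4)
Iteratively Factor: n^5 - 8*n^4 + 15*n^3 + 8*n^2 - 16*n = (n)*(n^4 - 8*n^3 + 15*n^2 + 8*n - 16) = n*(n - 4)*(n^3 - 4*n^2 - n + 4) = n*(n - 4)*(n + 1)*(n^2 - 5*n + 4) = n*(n - 4)^2*(n + 1)*(n - 1)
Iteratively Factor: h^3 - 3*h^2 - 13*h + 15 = (h - 5)*(h^2 + 2*h - 3) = (h - 5)*(h + 3)*(h - 1)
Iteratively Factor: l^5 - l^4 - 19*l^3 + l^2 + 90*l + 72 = (l - 3)*(l^4 + 2*l^3 - 13*l^2 - 38*l - 24) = (l - 3)*(l + 1)*(l^3 + l^2 - 14*l - 24) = (l - 3)*(l + 1)*(l + 3)*(l^2 - 2*l - 8) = (l - 3)*(l + 1)*(l + 2)*(l + 3)*(l - 4)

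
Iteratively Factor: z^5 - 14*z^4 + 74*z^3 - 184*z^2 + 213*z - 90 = (z - 1)*(z^4 - 13*z^3 + 61*z^2 - 123*z + 90) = (z - 2)*(z - 1)*(z^3 - 11*z^2 + 39*z - 45) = (z - 5)*(z - 2)*(z - 1)*(z^2 - 6*z + 9) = (z - 5)*(z - 3)*(z - 2)*(z - 1)*(z - 3)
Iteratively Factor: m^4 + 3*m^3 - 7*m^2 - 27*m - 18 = (m - 3)*(m^3 + 6*m^2 + 11*m + 6) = (m - 3)*(m + 2)*(m^2 + 4*m + 3) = (m - 3)*(m + 2)*(m + 3)*(m + 1)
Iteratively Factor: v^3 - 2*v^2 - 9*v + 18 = (v + 3)*(v^2 - 5*v + 6) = (v - 2)*(v + 3)*(v - 3)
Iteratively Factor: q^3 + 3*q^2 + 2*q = (q + 2)*(q^2 + q) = (q + 1)*(q + 2)*(q)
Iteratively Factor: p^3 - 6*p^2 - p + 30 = (p + 2)*(p^2 - 8*p + 15) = (p - 5)*(p + 2)*(p - 3)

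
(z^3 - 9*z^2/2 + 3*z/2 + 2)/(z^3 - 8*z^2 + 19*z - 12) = (z + 1/2)/(z - 3)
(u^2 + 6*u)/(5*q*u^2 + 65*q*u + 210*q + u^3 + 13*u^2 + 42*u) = u/(5*q*u + 35*q + u^2 + 7*u)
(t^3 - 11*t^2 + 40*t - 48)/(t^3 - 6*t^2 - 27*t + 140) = (t^2 - 7*t + 12)/(t^2 - 2*t - 35)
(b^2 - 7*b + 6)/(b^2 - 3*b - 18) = (b - 1)/(b + 3)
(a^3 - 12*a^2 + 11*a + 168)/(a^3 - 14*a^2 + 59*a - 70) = (a^2 - 5*a - 24)/(a^2 - 7*a + 10)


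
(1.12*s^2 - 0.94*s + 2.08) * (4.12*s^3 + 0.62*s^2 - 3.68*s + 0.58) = 4.6144*s^5 - 3.1784*s^4 + 3.8652*s^3 + 5.3984*s^2 - 8.1996*s + 1.2064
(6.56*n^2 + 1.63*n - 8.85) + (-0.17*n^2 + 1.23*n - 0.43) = 6.39*n^2 + 2.86*n - 9.28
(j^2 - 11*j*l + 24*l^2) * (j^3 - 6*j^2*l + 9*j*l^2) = j^5 - 17*j^4*l + 99*j^3*l^2 - 243*j^2*l^3 + 216*j*l^4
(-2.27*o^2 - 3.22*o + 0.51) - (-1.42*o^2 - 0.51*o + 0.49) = -0.85*o^2 - 2.71*o + 0.02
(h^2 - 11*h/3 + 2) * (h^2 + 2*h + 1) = h^4 - 5*h^3/3 - 13*h^2/3 + h/3 + 2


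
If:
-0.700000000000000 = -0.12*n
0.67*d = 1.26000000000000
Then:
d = 1.88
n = 5.83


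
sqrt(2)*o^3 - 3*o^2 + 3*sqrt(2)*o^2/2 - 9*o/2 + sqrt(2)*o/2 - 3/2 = (o + 1)*(o - 3*sqrt(2)/2)*(sqrt(2)*o + sqrt(2)/2)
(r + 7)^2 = r^2 + 14*r + 49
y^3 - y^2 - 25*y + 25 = (y - 5)*(y - 1)*(y + 5)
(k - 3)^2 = k^2 - 6*k + 9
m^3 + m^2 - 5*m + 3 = (m - 1)^2*(m + 3)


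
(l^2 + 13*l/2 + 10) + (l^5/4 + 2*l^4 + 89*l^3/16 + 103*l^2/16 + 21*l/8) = l^5/4 + 2*l^4 + 89*l^3/16 + 119*l^2/16 + 73*l/8 + 10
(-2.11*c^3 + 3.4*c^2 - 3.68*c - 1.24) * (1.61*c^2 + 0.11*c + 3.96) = -3.3971*c^5 + 5.2419*c^4 - 13.9064*c^3 + 11.0628*c^2 - 14.7092*c - 4.9104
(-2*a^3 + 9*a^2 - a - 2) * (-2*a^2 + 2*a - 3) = 4*a^5 - 22*a^4 + 26*a^3 - 25*a^2 - a + 6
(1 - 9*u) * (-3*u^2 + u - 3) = 27*u^3 - 12*u^2 + 28*u - 3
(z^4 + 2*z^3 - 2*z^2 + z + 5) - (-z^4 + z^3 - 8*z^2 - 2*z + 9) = 2*z^4 + z^3 + 6*z^2 + 3*z - 4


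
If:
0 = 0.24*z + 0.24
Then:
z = -1.00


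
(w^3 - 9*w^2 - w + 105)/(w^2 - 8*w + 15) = (w^2 - 4*w - 21)/(w - 3)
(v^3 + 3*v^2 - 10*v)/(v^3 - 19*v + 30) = v/(v - 3)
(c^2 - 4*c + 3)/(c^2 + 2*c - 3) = (c - 3)/(c + 3)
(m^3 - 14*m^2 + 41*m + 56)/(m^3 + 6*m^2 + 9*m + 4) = (m^2 - 15*m + 56)/(m^2 + 5*m + 4)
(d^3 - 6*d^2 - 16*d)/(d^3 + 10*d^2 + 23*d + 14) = d*(d - 8)/(d^2 + 8*d + 7)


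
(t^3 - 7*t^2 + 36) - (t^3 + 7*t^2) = 36 - 14*t^2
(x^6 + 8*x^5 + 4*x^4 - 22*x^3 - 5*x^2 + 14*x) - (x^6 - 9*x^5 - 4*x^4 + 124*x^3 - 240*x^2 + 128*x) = 17*x^5 + 8*x^4 - 146*x^3 + 235*x^2 - 114*x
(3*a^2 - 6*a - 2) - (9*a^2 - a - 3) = -6*a^2 - 5*a + 1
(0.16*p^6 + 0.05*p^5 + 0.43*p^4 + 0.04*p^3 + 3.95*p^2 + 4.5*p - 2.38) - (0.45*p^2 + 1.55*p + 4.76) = 0.16*p^6 + 0.05*p^5 + 0.43*p^4 + 0.04*p^3 + 3.5*p^2 + 2.95*p - 7.14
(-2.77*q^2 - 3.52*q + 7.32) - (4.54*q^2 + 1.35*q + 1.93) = -7.31*q^2 - 4.87*q + 5.39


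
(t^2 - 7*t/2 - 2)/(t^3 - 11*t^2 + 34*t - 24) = (t + 1/2)/(t^2 - 7*t + 6)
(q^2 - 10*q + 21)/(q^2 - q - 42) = (q - 3)/(q + 6)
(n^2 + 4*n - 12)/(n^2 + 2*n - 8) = (n + 6)/(n + 4)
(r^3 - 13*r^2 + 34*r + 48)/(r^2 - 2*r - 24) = (r^2 - 7*r - 8)/(r + 4)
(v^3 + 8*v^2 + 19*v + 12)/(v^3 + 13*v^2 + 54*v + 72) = (v + 1)/(v + 6)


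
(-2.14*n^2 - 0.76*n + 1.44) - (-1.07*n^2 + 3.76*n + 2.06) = -1.07*n^2 - 4.52*n - 0.62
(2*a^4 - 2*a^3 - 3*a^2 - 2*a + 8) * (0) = 0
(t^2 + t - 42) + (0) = t^2 + t - 42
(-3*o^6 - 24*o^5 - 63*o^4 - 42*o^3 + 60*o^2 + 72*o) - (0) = -3*o^6 - 24*o^5 - 63*o^4 - 42*o^3 + 60*o^2 + 72*o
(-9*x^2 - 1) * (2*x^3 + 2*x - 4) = -18*x^5 - 20*x^3 + 36*x^2 - 2*x + 4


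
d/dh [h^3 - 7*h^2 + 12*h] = 3*h^2 - 14*h + 12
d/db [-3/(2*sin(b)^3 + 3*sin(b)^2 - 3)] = 18*(sin(b) + 1)*sin(b)*cos(b)/(2*sin(b)^3 + 3*sin(b)^2 - 3)^2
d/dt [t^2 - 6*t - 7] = 2*t - 6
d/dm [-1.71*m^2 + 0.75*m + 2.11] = 0.75 - 3.42*m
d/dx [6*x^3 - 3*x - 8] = 18*x^2 - 3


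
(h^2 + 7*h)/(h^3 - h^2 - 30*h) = (h + 7)/(h^2 - h - 30)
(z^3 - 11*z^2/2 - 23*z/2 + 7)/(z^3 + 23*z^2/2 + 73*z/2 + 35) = (2*z^2 - 15*z + 7)/(2*z^2 + 19*z + 35)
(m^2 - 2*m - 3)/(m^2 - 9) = (m + 1)/(m + 3)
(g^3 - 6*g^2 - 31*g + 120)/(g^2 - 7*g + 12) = (g^2 - 3*g - 40)/(g - 4)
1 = 1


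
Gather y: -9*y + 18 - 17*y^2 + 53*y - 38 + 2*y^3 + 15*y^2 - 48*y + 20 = 2*y^3 - 2*y^2 - 4*y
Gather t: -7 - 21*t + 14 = 7 - 21*t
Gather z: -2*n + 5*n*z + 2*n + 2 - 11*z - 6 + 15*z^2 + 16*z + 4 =15*z^2 + z*(5*n + 5)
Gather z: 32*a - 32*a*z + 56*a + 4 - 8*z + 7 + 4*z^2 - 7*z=88*a + 4*z^2 + z*(-32*a - 15) + 11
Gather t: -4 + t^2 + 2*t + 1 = t^2 + 2*t - 3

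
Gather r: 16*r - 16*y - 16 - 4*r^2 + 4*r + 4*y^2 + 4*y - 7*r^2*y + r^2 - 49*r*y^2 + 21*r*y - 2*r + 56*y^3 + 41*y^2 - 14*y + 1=r^2*(-7*y - 3) + r*(-49*y^2 + 21*y + 18) + 56*y^3 + 45*y^2 - 26*y - 15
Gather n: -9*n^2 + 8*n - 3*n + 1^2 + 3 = -9*n^2 + 5*n + 4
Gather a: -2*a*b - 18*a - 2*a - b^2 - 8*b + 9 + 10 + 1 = a*(-2*b - 20) - b^2 - 8*b + 20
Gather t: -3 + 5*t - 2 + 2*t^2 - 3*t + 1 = 2*t^2 + 2*t - 4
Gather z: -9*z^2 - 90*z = -9*z^2 - 90*z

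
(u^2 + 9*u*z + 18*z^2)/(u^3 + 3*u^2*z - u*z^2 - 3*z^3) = (-u - 6*z)/(-u^2 + z^2)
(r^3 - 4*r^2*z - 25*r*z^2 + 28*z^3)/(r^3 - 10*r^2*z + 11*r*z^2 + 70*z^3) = (-r^2 - 3*r*z + 4*z^2)/(-r^2 + 3*r*z + 10*z^2)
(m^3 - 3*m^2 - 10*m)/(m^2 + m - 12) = m*(m^2 - 3*m - 10)/(m^2 + m - 12)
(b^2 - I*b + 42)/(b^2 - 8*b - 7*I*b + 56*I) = (b + 6*I)/(b - 8)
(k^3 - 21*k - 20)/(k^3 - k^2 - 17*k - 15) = (k + 4)/(k + 3)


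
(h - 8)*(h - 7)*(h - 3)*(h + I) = h^4 - 18*h^3 + I*h^3 + 101*h^2 - 18*I*h^2 - 168*h + 101*I*h - 168*I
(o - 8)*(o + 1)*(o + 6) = o^3 - o^2 - 50*o - 48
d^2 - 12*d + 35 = (d - 7)*(d - 5)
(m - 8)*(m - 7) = m^2 - 15*m + 56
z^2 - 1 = (z - 1)*(z + 1)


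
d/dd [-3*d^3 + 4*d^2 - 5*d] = -9*d^2 + 8*d - 5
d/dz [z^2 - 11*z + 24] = 2*z - 11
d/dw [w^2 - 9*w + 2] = 2*w - 9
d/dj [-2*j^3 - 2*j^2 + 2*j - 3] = -6*j^2 - 4*j + 2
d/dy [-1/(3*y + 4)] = 3/(3*y + 4)^2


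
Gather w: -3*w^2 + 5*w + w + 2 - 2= -3*w^2 + 6*w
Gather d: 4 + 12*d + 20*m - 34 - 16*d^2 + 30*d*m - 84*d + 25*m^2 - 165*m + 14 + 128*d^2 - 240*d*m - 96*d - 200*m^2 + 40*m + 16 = 112*d^2 + d*(-210*m - 168) - 175*m^2 - 105*m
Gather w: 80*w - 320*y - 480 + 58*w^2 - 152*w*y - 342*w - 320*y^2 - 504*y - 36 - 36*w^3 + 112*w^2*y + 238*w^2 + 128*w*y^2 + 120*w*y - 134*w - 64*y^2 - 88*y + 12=-36*w^3 + w^2*(112*y + 296) + w*(128*y^2 - 32*y - 396) - 384*y^2 - 912*y - 504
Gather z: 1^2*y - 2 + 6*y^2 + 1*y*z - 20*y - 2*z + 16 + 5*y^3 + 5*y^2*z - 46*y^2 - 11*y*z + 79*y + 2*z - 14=5*y^3 - 40*y^2 + 60*y + z*(5*y^2 - 10*y)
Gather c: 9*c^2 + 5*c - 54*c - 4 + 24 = 9*c^2 - 49*c + 20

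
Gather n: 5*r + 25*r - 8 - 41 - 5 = 30*r - 54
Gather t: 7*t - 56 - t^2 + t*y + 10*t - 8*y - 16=-t^2 + t*(y + 17) - 8*y - 72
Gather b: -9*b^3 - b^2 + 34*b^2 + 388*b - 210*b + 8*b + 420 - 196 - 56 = -9*b^3 + 33*b^2 + 186*b + 168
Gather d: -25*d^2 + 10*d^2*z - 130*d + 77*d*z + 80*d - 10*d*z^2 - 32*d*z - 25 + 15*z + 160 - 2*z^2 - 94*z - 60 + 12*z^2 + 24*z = d^2*(10*z - 25) + d*(-10*z^2 + 45*z - 50) + 10*z^2 - 55*z + 75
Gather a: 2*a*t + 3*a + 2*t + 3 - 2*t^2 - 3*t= a*(2*t + 3) - 2*t^2 - t + 3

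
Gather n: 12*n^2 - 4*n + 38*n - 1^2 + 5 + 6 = 12*n^2 + 34*n + 10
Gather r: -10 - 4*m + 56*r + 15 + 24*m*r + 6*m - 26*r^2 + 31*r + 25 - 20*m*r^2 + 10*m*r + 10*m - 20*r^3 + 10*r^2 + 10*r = 12*m - 20*r^3 + r^2*(-20*m - 16) + r*(34*m + 97) + 30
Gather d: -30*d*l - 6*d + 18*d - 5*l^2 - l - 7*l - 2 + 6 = d*(12 - 30*l) - 5*l^2 - 8*l + 4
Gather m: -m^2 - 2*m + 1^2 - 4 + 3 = -m^2 - 2*m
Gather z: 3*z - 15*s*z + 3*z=z*(6 - 15*s)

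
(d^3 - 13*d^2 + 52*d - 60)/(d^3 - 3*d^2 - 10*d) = (d^2 - 8*d + 12)/(d*(d + 2))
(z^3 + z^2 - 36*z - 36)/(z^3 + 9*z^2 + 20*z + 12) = (z - 6)/(z + 2)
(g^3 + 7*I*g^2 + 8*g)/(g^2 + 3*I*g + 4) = g*(g + 8*I)/(g + 4*I)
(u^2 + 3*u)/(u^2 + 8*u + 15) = u/(u + 5)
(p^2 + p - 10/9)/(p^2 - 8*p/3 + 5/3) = (9*p^2 + 9*p - 10)/(3*(3*p^2 - 8*p + 5))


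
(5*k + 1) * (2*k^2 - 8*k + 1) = 10*k^3 - 38*k^2 - 3*k + 1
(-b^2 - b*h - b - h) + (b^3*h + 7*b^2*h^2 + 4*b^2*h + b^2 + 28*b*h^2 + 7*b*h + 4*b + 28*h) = b^3*h + 7*b^2*h^2 + 4*b^2*h + 28*b*h^2 + 6*b*h + 3*b + 27*h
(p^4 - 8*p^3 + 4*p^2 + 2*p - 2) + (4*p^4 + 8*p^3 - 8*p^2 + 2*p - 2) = 5*p^4 - 4*p^2 + 4*p - 4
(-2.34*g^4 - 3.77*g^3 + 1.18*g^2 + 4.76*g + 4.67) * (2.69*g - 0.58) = -6.2946*g^5 - 8.7841*g^4 + 5.3608*g^3 + 12.12*g^2 + 9.8015*g - 2.7086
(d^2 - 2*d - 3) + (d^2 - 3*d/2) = 2*d^2 - 7*d/2 - 3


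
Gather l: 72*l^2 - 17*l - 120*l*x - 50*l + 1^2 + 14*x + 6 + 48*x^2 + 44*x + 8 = 72*l^2 + l*(-120*x - 67) + 48*x^2 + 58*x + 15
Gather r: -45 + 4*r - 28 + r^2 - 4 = r^2 + 4*r - 77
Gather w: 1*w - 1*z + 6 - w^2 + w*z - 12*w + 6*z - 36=-w^2 + w*(z - 11) + 5*z - 30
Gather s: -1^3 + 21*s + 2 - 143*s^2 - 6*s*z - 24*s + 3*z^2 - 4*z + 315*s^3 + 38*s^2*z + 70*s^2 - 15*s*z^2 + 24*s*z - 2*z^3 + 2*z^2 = 315*s^3 + s^2*(38*z - 73) + s*(-15*z^2 + 18*z - 3) - 2*z^3 + 5*z^2 - 4*z + 1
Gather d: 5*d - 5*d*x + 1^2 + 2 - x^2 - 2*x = d*(5 - 5*x) - x^2 - 2*x + 3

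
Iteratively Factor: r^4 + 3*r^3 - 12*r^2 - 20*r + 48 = (r + 3)*(r^3 - 12*r + 16) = (r - 2)*(r + 3)*(r^2 + 2*r - 8) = (r - 2)*(r + 3)*(r + 4)*(r - 2)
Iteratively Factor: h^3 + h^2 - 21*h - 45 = (h + 3)*(h^2 - 2*h - 15) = (h - 5)*(h + 3)*(h + 3)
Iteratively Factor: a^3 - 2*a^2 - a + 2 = (a - 1)*(a^2 - a - 2) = (a - 2)*(a - 1)*(a + 1)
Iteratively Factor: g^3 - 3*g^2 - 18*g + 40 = (g - 2)*(g^2 - g - 20) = (g - 5)*(g - 2)*(g + 4)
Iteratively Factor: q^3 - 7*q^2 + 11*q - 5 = (q - 1)*(q^2 - 6*q + 5) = (q - 5)*(q - 1)*(q - 1)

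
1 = 1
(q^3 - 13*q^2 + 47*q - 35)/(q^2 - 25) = (q^2 - 8*q + 7)/(q + 5)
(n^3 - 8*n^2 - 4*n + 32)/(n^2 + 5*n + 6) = (n^2 - 10*n + 16)/(n + 3)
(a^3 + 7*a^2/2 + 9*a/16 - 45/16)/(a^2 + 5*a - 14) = (16*a^3 + 56*a^2 + 9*a - 45)/(16*(a^2 + 5*a - 14))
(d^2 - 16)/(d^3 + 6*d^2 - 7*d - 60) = (d - 4)/(d^2 + 2*d - 15)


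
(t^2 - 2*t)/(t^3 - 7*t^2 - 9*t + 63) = t*(t - 2)/(t^3 - 7*t^2 - 9*t + 63)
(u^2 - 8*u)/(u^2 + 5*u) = (u - 8)/(u + 5)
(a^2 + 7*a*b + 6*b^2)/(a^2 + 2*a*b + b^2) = (a + 6*b)/(a + b)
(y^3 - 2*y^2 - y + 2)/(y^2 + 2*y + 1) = (y^2 - 3*y + 2)/(y + 1)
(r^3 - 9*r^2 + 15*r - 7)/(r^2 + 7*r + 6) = (r^3 - 9*r^2 + 15*r - 7)/(r^2 + 7*r + 6)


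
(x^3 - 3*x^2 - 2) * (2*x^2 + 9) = 2*x^5 - 6*x^4 + 9*x^3 - 31*x^2 - 18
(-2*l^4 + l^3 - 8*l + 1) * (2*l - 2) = -4*l^5 + 6*l^4 - 2*l^3 - 16*l^2 + 18*l - 2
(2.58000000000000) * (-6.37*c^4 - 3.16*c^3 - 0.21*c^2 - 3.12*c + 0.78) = -16.4346*c^4 - 8.1528*c^3 - 0.5418*c^2 - 8.0496*c + 2.0124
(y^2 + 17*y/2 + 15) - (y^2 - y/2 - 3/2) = 9*y + 33/2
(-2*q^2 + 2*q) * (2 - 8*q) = 16*q^3 - 20*q^2 + 4*q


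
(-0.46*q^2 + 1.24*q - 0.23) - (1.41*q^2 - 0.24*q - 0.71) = -1.87*q^2 + 1.48*q + 0.48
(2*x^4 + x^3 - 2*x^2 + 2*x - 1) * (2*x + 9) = 4*x^5 + 20*x^4 + 5*x^3 - 14*x^2 + 16*x - 9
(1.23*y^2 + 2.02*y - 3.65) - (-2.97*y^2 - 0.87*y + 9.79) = 4.2*y^2 + 2.89*y - 13.44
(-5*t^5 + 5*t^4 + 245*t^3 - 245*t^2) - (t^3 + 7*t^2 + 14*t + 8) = -5*t^5 + 5*t^4 + 244*t^3 - 252*t^2 - 14*t - 8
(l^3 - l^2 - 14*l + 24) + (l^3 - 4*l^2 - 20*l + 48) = 2*l^3 - 5*l^2 - 34*l + 72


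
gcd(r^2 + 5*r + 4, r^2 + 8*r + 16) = r + 4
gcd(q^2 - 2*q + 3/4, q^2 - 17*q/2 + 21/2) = q - 3/2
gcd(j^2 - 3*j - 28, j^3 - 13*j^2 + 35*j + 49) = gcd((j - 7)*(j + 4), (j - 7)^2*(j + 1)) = j - 7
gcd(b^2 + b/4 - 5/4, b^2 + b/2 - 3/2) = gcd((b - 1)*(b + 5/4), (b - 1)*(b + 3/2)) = b - 1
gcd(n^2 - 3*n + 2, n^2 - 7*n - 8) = 1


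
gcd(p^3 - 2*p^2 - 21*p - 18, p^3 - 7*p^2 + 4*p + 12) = p^2 - 5*p - 6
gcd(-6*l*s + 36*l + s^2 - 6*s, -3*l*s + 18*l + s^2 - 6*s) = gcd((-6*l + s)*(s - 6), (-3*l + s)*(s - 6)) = s - 6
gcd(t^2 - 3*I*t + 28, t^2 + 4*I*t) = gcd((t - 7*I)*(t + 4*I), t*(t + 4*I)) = t + 4*I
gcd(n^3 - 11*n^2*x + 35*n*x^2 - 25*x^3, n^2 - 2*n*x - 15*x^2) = -n + 5*x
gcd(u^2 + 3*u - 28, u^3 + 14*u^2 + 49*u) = u + 7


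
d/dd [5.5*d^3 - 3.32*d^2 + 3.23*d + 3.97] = 16.5*d^2 - 6.64*d + 3.23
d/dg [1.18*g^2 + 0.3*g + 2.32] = 2.36*g + 0.3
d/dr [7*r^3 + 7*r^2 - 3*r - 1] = 21*r^2 + 14*r - 3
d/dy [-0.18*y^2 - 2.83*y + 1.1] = -0.36*y - 2.83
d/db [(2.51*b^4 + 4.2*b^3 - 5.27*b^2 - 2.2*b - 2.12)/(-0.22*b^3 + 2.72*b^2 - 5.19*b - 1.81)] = (-0.5522*b^6 + 13.6544*b^5 - 28.8161*b^4 - 62.7364*b^3 + 9.13009999999999*b^2 + 30.6102*b - 7.0208)/(0.0484*b^6 - 1.1968*b^5 + 9.682*b^4 - 27.4372*b^3 + 17.0897*b^2 + 18.7878*b + 3.2761)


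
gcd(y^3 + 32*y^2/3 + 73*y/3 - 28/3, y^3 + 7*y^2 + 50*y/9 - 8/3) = y - 1/3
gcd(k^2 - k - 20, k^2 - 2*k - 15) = k - 5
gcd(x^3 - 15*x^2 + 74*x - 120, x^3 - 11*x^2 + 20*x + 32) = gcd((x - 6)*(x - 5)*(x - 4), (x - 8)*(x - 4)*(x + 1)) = x - 4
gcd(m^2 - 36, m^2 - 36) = m^2 - 36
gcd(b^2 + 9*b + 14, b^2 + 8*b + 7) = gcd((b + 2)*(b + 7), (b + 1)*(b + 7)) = b + 7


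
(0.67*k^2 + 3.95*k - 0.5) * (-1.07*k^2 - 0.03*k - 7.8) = -0.7169*k^4 - 4.2466*k^3 - 4.8095*k^2 - 30.795*k + 3.9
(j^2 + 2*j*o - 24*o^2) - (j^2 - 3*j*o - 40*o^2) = 5*j*o + 16*o^2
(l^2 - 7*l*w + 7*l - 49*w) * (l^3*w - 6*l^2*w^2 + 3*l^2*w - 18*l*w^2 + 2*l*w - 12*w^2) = l^5*w - 13*l^4*w^2 + 10*l^4*w + 42*l^3*w^3 - 130*l^3*w^2 + 23*l^3*w + 420*l^2*w^3 - 299*l^2*w^2 + 14*l^2*w + 966*l*w^3 - 182*l*w^2 + 588*w^3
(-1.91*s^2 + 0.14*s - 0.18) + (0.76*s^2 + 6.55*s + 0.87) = -1.15*s^2 + 6.69*s + 0.69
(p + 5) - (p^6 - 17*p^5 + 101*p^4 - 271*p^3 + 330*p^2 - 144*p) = -p^6 + 17*p^5 - 101*p^4 + 271*p^3 - 330*p^2 + 145*p + 5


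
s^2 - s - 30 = (s - 6)*(s + 5)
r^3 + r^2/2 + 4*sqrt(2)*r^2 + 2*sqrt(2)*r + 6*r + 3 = (r + 1/2)*(r + sqrt(2))*(r + 3*sqrt(2))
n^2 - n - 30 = (n - 6)*(n + 5)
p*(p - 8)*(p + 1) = p^3 - 7*p^2 - 8*p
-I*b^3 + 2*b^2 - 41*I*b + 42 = (b - 6*I)*(b + 7*I)*(-I*b + 1)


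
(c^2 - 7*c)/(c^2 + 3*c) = (c - 7)/(c + 3)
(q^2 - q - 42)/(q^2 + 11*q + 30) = (q - 7)/(q + 5)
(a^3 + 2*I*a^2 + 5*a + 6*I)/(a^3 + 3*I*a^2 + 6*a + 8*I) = (a + 3*I)/(a + 4*I)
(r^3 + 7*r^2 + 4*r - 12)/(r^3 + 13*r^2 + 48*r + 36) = (r^2 + r - 2)/(r^2 + 7*r + 6)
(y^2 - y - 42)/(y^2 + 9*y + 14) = (y^2 - y - 42)/(y^2 + 9*y + 14)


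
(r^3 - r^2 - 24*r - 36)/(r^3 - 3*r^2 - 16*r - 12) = (r + 3)/(r + 1)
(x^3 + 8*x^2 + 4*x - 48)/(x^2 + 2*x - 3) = (x^3 + 8*x^2 + 4*x - 48)/(x^2 + 2*x - 3)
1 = 1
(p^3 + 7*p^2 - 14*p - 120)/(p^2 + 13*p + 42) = (p^2 + p - 20)/(p + 7)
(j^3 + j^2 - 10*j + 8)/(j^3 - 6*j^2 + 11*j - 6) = (j + 4)/(j - 3)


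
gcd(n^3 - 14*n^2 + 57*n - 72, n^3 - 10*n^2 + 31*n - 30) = n - 3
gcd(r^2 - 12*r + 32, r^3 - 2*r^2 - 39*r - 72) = r - 8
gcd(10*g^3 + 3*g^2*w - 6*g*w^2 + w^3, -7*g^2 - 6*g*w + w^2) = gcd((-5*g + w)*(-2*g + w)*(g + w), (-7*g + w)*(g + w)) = g + w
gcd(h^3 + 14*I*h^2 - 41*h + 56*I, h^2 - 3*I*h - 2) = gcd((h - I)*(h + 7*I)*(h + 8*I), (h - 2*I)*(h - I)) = h - I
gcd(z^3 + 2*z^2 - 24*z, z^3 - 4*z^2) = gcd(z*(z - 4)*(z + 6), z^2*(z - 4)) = z^2 - 4*z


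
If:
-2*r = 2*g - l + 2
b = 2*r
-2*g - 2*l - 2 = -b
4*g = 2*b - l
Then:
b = -2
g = -2/3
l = -4/3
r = -1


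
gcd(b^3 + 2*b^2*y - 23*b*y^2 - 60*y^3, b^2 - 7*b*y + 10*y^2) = -b + 5*y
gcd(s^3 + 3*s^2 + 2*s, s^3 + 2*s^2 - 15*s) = s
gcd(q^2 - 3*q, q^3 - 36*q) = q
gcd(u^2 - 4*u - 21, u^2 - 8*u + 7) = u - 7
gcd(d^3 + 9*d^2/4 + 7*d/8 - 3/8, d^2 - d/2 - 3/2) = d + 1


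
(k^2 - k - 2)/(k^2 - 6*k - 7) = (k - 2)/(k - 7)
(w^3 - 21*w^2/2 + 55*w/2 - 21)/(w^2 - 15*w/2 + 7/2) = (2*w^2 - 7*w + 6)/(2*w - 1)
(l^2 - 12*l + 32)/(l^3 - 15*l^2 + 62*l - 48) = (l - 4)/(l^2 - 7*l + 6)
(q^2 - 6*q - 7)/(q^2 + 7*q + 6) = (q - 7)/(q + 6)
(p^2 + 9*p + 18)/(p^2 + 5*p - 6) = (p + 3)/(p - 1)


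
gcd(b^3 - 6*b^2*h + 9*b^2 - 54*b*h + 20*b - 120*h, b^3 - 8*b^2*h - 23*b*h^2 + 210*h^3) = b - 6*h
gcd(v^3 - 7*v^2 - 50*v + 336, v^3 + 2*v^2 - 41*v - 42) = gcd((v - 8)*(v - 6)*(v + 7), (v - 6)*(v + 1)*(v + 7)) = v^2 + v - 42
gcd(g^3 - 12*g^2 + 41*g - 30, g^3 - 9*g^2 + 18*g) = g - 6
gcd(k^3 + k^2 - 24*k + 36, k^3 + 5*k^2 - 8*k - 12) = k^2 + 4*k - 12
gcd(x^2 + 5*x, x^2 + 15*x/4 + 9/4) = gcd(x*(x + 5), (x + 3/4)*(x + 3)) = 1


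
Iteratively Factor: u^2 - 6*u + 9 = (u - 3)*(u - 3)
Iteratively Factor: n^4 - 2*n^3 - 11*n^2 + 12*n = (n - 1)*(n^3 - n^2 - 12*n) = n*(n - 1)*(n^2 - n - 12) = n*(n - 1)*(n + 3)*(n - 4)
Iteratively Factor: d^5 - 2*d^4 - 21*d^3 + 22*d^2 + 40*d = (d + 1)*(d^4 - 3*d^3 - 18*d^2 + 40*d) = d*(d + 1)*(d^3 - 3*d^2 - 18*d + 40) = d*(d + 1)*(d + 4)*(d^2 - 7*d + 10) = d*(d - 2)*(d + 1)*(d + 4)*(d - 5)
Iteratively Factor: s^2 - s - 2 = (s - 2)*(s + 1)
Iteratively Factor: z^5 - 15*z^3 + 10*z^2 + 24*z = (z - 3)*(z^4 + 3*z^3 - 6*z^2 - 8*z) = (z - 3)*(z + 4)*(z^3 - z^2 - 2*z) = z*(z - 3)*(z + 4)*(z^2 - z - 2) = z*(z - 3)*(z - 2)*(z + 4)*(z + 1)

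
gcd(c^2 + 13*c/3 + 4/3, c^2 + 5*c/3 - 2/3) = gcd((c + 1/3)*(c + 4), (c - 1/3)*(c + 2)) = 1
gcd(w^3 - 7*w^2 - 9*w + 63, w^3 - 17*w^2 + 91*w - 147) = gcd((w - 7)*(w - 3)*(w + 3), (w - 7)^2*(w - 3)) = w^2 - 10*w + 21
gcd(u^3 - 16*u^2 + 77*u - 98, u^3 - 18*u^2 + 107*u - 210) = u - 7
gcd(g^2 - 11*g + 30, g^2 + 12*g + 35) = 1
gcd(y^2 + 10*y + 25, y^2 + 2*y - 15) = y + 5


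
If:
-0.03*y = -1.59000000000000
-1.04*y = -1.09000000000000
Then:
No Solution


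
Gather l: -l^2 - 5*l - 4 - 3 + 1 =-l^2 - 5*l - 6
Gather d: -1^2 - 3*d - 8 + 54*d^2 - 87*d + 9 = 54*d^2 - 90*d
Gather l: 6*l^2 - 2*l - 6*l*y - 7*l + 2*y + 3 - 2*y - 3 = 6*l^2 + l*(-6*y - 9)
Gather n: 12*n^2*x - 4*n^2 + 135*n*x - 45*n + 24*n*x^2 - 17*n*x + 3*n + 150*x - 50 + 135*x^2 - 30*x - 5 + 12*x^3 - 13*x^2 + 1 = n^2*(12*x - 4) + n*(24*x^2 + 118*x - 42) + 12*x^3 + 122*x^2 + 120*x - 54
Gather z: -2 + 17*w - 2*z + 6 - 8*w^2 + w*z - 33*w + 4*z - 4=-8*w^2 - 16*w + z*(w + 2)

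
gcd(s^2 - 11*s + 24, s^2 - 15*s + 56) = s - 8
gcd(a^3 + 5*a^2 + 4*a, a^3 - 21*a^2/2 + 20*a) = a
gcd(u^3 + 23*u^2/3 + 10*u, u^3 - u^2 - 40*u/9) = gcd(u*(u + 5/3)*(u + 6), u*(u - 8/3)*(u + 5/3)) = u^2 + 5*u/3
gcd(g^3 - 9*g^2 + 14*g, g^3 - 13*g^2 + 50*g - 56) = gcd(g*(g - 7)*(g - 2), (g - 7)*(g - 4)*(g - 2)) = g^2 - 9*g + 14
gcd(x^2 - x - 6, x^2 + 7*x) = 1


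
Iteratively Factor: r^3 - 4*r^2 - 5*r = (r + 1)*(r^2 - 5*r) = (r - 5)*(r + 1)*(r)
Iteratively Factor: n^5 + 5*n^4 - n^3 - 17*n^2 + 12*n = (n - 1)*(n^4 + 6*n^3 + 5*n^2 - 12*n) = n*(n - 1)*(n^3 + 6*n^2 + 5*n - 12) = n*(n - 1)^2*(n^2 + 7*n + 12) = n*(n - 1)^2*(n + 3)*(n + 4)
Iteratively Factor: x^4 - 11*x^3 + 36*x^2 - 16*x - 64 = (x - 4)*(x^3 - 7*x^2 + 8*x + 16) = (x - 4)^2*(x^2 - 3*x - 4) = (x - 4)^3*(x + 1)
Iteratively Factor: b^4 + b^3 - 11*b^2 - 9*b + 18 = (b - 1)*(b^3 + 2*b^2 - 9*b - 18) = (b - 1)*(b + 2)*(b^2 - 9) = (b - 3)*(b - 1)*(b + 2)*(b + 3)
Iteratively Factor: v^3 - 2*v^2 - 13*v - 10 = (v + 1)*(v^2 - 3*v - 10) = (v - 5)*(v + 1)*(v + 2)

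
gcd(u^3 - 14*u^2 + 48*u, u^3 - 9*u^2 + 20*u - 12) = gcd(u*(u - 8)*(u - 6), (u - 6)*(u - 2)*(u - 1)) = u - 6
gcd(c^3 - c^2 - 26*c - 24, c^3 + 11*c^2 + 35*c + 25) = c + 1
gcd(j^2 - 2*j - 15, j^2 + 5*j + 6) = j + 3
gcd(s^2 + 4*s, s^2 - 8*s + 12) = 1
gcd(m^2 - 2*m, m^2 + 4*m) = m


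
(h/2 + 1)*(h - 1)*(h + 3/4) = h^3/2 + 7*h^2/8 - 5*h/8 - 3/4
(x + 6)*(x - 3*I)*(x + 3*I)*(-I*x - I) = -I*x^4 - 7*I*x^3 - 15*I*x^2 - 63*I*x - 54*I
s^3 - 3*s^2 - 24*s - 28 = (s - 7)*(s + 2)^2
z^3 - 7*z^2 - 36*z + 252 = (z - 7)*(z - 6)*(z + 6)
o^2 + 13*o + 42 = (o + 6)*(o + 7)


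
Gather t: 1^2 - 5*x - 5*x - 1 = -10*x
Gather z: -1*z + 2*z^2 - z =2*z^2 - 2*z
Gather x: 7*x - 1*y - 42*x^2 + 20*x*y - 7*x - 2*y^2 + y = -42*x^2 + 20*x*y - 2*y^2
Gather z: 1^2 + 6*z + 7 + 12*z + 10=18*z + 18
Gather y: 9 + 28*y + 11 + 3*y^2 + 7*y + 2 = 3*y^2 + 35*y + 22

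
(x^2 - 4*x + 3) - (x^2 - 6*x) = 2*x + 3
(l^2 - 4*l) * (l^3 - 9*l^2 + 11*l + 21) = l^5 - 13*l^4 + 47*l^3 - 23*l^2 - 84*l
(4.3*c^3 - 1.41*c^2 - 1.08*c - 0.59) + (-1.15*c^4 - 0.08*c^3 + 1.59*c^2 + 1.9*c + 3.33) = -1.15*c^4 + 4.22*c^3 + 0.18*c^2 + 0.82*c + 2.74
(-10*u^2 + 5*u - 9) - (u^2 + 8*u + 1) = -11*u^2 - 3*u - 10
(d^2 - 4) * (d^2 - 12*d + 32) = d^4 - 12*d^3 + 28*d^2 + 48*d - 128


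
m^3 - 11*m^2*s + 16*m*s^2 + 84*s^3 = (m - 7*s)*(m - 6*s)*(m + 2*s)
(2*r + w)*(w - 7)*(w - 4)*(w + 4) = 2*r*w^3 - 14*r*w^2 - 32*r*w + 224*r + w^4 - 7*w^3 - 16*w^2 + 112*w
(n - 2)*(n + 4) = n^2 + 2*n - 8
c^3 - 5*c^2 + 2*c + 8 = (c - 4)*(c - 2)*(c + 1)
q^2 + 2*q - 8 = (q - 2)*(q + 4)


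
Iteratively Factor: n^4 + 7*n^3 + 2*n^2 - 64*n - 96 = (n - 3)*(n^3 + 10*n^2 + 32*n + 32) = (n - 3)*(n + 2)*(n^2 + 8*n + 16) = (n - 3)*(n + 2)*(n + 4)*(n + 4)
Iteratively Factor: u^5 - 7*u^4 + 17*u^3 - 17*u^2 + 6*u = (u - 3)*(u^4 - 4*u^3 + 5*u^2 - 2*u) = (u - 3)*(u - 1)*(u^3 - 3*u^2 + 2*u) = (u - 3)*(u - 1)^2*(u^2 - 2*u) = (u - 3)*(u - 2)*(u - 1)^2*(u)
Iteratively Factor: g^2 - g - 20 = (g + 4)*(g - 5)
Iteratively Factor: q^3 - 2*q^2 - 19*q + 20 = (q - 5)*(q^2 + 3*q - 4) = (q - 5)*(q + 4)*(q - 1)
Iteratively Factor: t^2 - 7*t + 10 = (t - 2)*(t - 5)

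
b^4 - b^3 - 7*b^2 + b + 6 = (b - 3)*(b - 1)*(b + 1)*(b + 2)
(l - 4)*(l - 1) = l^2 - 5*l + 4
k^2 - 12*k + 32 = (k - 8)*(k - 4)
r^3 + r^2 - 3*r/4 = r*(r - 1/2)*(r + 3/2)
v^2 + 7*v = v*(v + 7)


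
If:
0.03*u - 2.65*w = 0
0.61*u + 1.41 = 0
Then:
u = -2.31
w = -0.03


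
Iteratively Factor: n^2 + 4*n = (n + 4)*(n)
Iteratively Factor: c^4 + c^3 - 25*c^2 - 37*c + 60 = (c + 3)*(c^3 - 2*c^2 - 19*c + 20) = (c - 5)*(c + 3)*(c^2 + 3*c - 4) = (c - 5)*(c - 1)*(c + 3)*(c + 4)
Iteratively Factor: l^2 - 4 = (l + 2)*(l - 2)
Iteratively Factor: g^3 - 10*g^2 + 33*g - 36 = (g - 3)*(g^2 - 7*g + 12) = (g - 4)*(g - 3)*(g - 3)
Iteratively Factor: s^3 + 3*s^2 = (s)*(s^2 + 3*s) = s*(s + 3)*(s)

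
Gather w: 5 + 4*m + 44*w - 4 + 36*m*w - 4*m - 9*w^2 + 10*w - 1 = -9*w^2 + w*(36*m + 54)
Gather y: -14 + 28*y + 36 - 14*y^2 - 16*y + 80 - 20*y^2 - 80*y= -34*y^2 - 68*y + 102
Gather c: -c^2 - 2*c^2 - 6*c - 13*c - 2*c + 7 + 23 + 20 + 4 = -3*c^2 - 21*c + 54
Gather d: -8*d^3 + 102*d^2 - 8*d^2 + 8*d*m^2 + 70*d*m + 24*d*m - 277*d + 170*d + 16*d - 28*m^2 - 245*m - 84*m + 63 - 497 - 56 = -8*d^3 + 94*d^2 + d*(8*m^2 + 94*m - 91) - 28*m^2 - 329*m - 490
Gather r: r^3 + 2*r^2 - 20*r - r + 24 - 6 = r^3 + 2*r^2 - 21*r + 18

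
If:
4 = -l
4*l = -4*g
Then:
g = 4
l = -4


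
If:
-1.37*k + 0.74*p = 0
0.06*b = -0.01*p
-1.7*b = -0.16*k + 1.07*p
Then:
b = 0.00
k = 0.00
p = 0.00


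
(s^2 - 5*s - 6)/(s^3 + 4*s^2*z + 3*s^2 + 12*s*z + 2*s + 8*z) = (s - 6)/(s^2 + 4*s*z + 2*s + 8*z)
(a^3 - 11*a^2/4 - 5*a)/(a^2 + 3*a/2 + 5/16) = 4*a*(a - 4)/(4*a + 1)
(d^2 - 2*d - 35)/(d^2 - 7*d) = (d + 5)/d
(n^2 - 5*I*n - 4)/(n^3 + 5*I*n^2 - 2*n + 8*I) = (n - 4*I)/(n^2 + 6*I*n - 8)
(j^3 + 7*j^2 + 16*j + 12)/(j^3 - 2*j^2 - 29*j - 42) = (j + 2)/(j - 7)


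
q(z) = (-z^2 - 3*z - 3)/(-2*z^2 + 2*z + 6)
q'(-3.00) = -0.04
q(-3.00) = 0.17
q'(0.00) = -0.33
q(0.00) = -0.50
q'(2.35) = -945.85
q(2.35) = 45.14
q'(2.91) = -5.71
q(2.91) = 3.95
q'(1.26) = -1.92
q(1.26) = -1.57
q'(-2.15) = 0.05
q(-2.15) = 0.16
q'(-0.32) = -0.19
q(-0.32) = -0.42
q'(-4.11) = -0.04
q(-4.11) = 0.21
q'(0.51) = -0.62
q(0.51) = -0.74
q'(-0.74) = 0.12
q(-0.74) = -0.39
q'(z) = (-2*z - 3)/(-2*z^2 + 2*z + 6) + (4*z - 2)*(-z^2 - 3*z - 3)/(-2*z^2 + 2*z + 6)^2 = (-2*z^2 - 6*z - 3)/(z^4 - 2*z^3 - 5*z^2 + 6*z + 9)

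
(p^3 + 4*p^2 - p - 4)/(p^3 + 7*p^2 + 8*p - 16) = (p + 1)/(p + 4)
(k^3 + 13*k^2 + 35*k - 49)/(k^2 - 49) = (k^2 + 6*k - 7)/(k - 7)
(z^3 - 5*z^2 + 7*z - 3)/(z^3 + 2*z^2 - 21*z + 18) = (z - 1)/(z + 6)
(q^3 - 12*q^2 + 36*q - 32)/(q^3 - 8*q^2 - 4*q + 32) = (q - 2)/(q + 2)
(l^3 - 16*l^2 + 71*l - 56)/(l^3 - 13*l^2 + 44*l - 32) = (l - 7)/(l - 4)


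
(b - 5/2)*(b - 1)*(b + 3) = b^3 - b^2/2 - 8*b + 15/2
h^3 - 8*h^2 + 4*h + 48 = (h - 6)*(h - 4)*(h + 2)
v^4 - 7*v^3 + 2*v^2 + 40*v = v*(v - 5)*(v - 4)*(v + 2)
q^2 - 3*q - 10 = (q - 5)*(q + 2)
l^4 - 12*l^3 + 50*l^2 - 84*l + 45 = (l - 5)*(l - 3)^2*(l - 1)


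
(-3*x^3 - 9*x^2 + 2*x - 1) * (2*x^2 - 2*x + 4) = -6*x^5 - 12*x^4 + 10*x^3 - 42*x^2 + 10*x - 4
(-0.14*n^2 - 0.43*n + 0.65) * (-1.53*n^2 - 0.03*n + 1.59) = 0.2142*n^4 + 0.6621*n^3 - 1.2042*n^2 - 0.7032*n + 1.0335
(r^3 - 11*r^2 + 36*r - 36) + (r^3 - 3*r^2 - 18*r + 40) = 2*r^3 - 14*r^2 + 18*r + 4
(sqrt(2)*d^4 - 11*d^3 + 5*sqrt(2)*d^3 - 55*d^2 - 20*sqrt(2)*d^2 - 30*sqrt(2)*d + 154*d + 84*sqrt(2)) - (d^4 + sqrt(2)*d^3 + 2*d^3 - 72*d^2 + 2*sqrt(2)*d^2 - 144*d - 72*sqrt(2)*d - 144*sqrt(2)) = -d^4 + sqrt(2)*d^4 - 13*d^3 + 4*sqrt(2)*d^3 - 22*sqrt(2)*d^2 + 17*d^2 + 42*sqrt(2)*d + 298*d + 228*sqrt(2)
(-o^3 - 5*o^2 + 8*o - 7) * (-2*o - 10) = 2*o^4 + 20*o^3 + 34*o^2 - 66*o + 70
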